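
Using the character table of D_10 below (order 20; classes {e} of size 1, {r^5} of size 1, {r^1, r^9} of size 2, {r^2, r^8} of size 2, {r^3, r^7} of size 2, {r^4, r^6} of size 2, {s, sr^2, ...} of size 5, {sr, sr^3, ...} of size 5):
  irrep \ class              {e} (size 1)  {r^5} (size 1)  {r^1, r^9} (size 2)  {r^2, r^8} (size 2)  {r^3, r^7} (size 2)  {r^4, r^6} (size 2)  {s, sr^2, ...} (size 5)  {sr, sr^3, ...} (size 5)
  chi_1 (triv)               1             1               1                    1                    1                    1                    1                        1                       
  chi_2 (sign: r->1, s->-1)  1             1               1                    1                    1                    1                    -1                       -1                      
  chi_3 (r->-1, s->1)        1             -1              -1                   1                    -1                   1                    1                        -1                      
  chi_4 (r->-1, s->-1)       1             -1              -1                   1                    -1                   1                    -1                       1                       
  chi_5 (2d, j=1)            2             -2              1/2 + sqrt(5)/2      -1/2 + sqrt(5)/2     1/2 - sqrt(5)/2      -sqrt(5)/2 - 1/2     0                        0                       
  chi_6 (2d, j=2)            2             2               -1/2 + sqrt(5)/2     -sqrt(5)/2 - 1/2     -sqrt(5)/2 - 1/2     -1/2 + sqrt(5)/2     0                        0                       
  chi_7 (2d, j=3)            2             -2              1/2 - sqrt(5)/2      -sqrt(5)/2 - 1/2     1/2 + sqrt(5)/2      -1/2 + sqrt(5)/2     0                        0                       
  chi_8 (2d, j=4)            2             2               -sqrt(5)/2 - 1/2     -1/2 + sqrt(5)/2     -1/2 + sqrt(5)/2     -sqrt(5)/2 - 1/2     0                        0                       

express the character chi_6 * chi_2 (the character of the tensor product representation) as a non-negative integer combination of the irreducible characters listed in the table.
chi_6 tensor chi_2 = chi_6 (all other irreducibles have multiplicity 0).

Why: The character of a tensor product is the pointwise product (chi_6 * chi_2)(C) = chi_6(C) * chi_2(C):
  {e}: (2)*(1), {r^5}: (2)*(1), {r^1, r^9}: (-1/2 + sqrt(5)/2)*(1), {r^2, r^8}: (-sqrt(5)/2 - 1/2)*(1), {r^3, r^7}: (-sqrt(5)/2 - 1/2)*(1), {r^4, r^6}: (-1/2 + sqrt(5)/2)*(1), {s, sr^2, ...}: (0)*(-1), {sr, sr^3, ...}: (0)*(-1)
so (chi_6 * chi_2) takes values
  {e} -> 2, {r^5} -> 2, {r^1, r^9} -> -1/2 + sqrt(5)/2, {r^2, r^8} -> -sqrt(5)/2 - 1/2, {r^3, r^7} -> -sqrt(5)/2 - 1/2, {r^4, r^6} -> -1/2 + sqrt(5)/2, {s, sr^2, ...} -> 0, {sr, sr^3, ...} -> 0.
Now take the inner product of this character with each irreducible chi from the table, <chi_6*chi_2, chi> = (1/20) sum_C |C| (chi_6*chi_2)(C) conj(chi(C)):
  <chi_6*chi_2, chi_1> = (1/20)[1*(2)*conj(1) + 1*(2)*conj(1) + 2*(-1/2 + sqrt(5)/2)*conj(1) + 2*(-sqrt(5)/2 - 1/2)*conj(1) + 2*(-sqrt(5)/2 - 1/2)*conj(1) + 2*(-1/2 + sqrt(5)/2)*conj(1) + 5*(0)*conj(1) + 5*(0)*conj(1)]
      = (1/20)[(2) + (2) + (-1 + sqrt(5)) + (-sqrt(5) - 1) + (-sqrt(5) - 1) + (-1 + sqrt(5)) + (0) + (0)] = 0/20 = 0
  <chi_6*chi_2, chi_2> = (1/20)[1*(2)*conj(1) + 1*(2)*conj(1) + 2*(-1/2 + sqrt(5)/2)*conj(1) + 2*(-sqrt(5)/2 - 1/2)*conj(1) + 2*(-sqrt(5)/2 - 1/2)*conj(1) + 2*(-1/2 + sqrt(5)/2)*conj(1) + 5*(0)*conj(-1) + 5*(0)*conj(-1)]
      = (1/20)[(2) + (2) + (-1 + sqrt(5)) + (-sqrt(5) - 1) + (-sqrt(5) - 1) + (-1 + sqrt(5)) + (0) + (0)] = 0/20 = 0
  <chi_6*chi_2, chi_3> = (1/20)[1*(2)*conj(1) + 1*(2)*conj(-1) + 2*(-1/2 + sqrt(5)/2)*conj(-1) + 2*(-sqrt(5)/2 - 1/2)*conj(1) + 2*(-sqrt(5)/2 - 1/2)*conj(-1) + 2*(-1/2 + sqrt(5)/2)*conj(1) + 5*(0)*conj(1) + 5*(0)*conj(-1)]
      = (1/20)[(2) + (-2) + (1 - sqrt(5)) + (-sqrt(5) - 1) + (1 + sqrt(5)) + (-1 + sqrt(5)) + (0) + (0)] = 0/20 = 0
  <chi_6*chi_2, chi_4> = (1/20)[1*(2)*conj(1) + 1*(2)*conj(-1) + 2*(-1/2 + sqrt(5)/2)*conj(-1) + 2*(-sqrt(5)/2 - 1/2)*conj(1) + 2*(-sqrt(5)/2 - 1/2)*conj(-1) + 2*(-1/2 + sqrt(5)/2)*conj(1) + 5*(0)*conj(-1) + 5*(0)*conj(1)]
      = (1/20)[(2) + (-2) + (1 - sqrt(5)) + (-sqrt(5) - 1) + (1 + sqrt(5)) + (-1 + sqrt(5)) + (0) + (0)] = 0/20 = 0
  <chi_6*chi_2, chi_5> = (1/20)[1*(2)*conj(2) + 1*(2)*conj(-2) + 2*(-1/2 + sqrt(5)/2)*conj(1/2 + sqrt(5)/2) + 2*(-sqrt(5)/2 - 1/2)*conj(-1/2 + sqrt(5)/2) + 2*(-sqrt(5)/2 - 1/2)*conj(1/2 - sqrt(5)/2) + 2*(-1/2 + sqrt(5)/2)*conj(-sqrt(5)/2 - 1/2) + 5*(0)*conj(0) + 5*(0)*conj(0)]
      = (1/20)[(4) + (-4) + (2) + (-2) + (2) + (-2) + (0) + (0)] = 0/20 = 0
  <chi_6*chi_2, chi_6> = (1/20)[1*(2)*conj(2) + 1*(2)*conj(2) + 2*(-1/2 + sqrt(5)/2)*conj(-1/2 + sqrt(5)/2) + 2*(-sqrt(5)/2 - 1/2)*conj(-sqrt(5)/2 - 1/2) + 2*(-sqrt(5)/2 - 1/2)*conj(-sqrt(5)/2 - 1/2) + 2*(-1/2 + sqrt(5)/2)*conj(-1/2 + sqrt(5)/2) + 5*(0)*conj(0) + 5*(0)*conj(0)]
      = (1/20)[(4) + (4) + (3 - sqrt(5)) + (sqrt(5) + 3) + (sqrt(5) + 3) + (3 - sqrt(5)) + (0) + (0)] = 20/20 = 1
  <chi_6*chi_2, chi_7> = (1/20)[1*(2)*conj(2) + 1*(2)*conj(-2) + 2*(-1/2 + sqrt(5)/2)*conj(1/2 - sqrt(5)/2) + 2*(-sqrt(5)/2 - 1/2)*conj(-sqrt(5)/2 - 1/2) + 2*(-sqrt(5)/2 - 1/2)*conj(1/2 + sqrt(5)/2) + 2*(-1/2 + sqrt(5)/2)*conj(-1/2 + sqrt(5)/2) + 5*(0)*conj(0) + 5*(0)*conj(0)]
      = (1/20)[(4) + (-4) + (-3 + sqrt(5)) + (sqrt(5) + 3) + (-3 - sqrt(5)) + (3 - sqrt(5)) + (0) + (0)] = 0/20 = 0
  <chi_6*chi_2, chi_8> = (1/20)[1*(2)*conj(2) + 1*(2)*conj(2) + 2*(-1/2 + sqrt(5)/2)*conj(-sqrt(5)/2 - 1/2) + 2*(-sqrt(5)/2 - 1/2)*conj(-1/2 + sqrt(5)/2) + 2*(-sqrt(5)/2 - 1/2)*conj(-1/2 + sqrt(5)/2) + 2*(-1/2 + sqrt(5)/2)*conj(-sqrt(5)/2 - 1/2) + 5*(0)*conj(0) + 5*(0)*conj(0)]
      = (1/20)[(4) + (4) + (-2) + (-2) + (-2) + (-2) + (0) + (0)] = 0/20 = 0
Hence the multiplicities are chi_6: 1. Dimension check: dim(chi_6)*dim(chi_2) = 2*1 = 2 and sum (mult * dim) = 1*2 = 2.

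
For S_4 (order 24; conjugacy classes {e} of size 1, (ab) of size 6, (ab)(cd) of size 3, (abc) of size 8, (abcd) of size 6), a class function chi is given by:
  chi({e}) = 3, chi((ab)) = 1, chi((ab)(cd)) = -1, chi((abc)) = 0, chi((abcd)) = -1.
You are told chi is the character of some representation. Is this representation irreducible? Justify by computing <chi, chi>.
Irreducible: <chi, chi> = 1.

Argument: <chi, chi> = (1/|G|) sum_C |C| * |chi(C)|^2 = (1/24)[1*|3|^2 + 6*|1|^2 + 3*|-1|^2 + 8*|0|^2 + 6*|-1|^2]
  = (1/24)[(9) + (6) + (3) + (0) + (6)] = 24/24 = 1.
A character is irreducible iff <chi, chi> = 1, so this representation is irreducible.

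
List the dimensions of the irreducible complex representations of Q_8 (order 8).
Dimensions: 1, 1, 1, 1, 2

Details: There are 5 irreducibles (= number of conjugacy classes). Their dimensions d_i satisfy sum d_i^2 = |G| = 8: 1 + 1 + 1 + 1 + 4 = 8.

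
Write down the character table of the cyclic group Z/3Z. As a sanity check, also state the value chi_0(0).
Character table of Z/3Z (irreps indexed chi_0,...,chi_2 with chi_k(m) = zeta_3^(k*m), zeta_3 = exp(2*pi*i/3)):
  irrep \ class  {0} (size 1)  {1} (size 1)    {2} (size 1)  
  chi_0          1             1               1             
  chi_1          1             exp(2*I*pi/3)   exp(-2*I*pi/3)
  chi_2          1             exp(-2*I*pi/3)  exp(2*I*pi/3) 

Spot check: chi_0(0) = zeta_3^(0*0) = zeta_3^0 = 1.

Working: Z/3Z is abelian, so all 3 irreducible complex representations are 1-dimensional. They are given by chi_k(m) = zeta_3^(k*m) for k = 0,...,2. Row orthogonality: sum_m chi_k(m) conj(chi_l(m)) = 3 * [k = l].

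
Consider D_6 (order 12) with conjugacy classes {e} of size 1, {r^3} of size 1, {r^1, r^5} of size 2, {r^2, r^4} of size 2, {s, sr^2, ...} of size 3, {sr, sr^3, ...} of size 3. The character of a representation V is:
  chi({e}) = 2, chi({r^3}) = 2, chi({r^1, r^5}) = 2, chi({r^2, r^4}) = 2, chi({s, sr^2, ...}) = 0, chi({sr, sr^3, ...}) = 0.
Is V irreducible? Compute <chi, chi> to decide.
Not irreducible (reducible): <chi, chi> = 2 > 1.

Proof sketch: <chi, chi> = (1/|G|) sum_C |C| * |chi(C)|^2 = (1/12)[1*|2|^2 + 1*|2|^2 + 2*|2|^2 + 2*|2|^2 + 3*|0|^2 + 3*|0|^2]
  = (1/12)[(4) + (4) + (8) + (8) + (0) + (0)] = 24/12 = 2.
A character is irreducible iff <chi, chi> = 1, so this representation is reducible.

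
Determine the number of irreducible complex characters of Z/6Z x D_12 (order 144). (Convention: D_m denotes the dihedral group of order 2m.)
54

Justification: The number of irreducible complex representations of a finite group equals its number of conjugacy classes. For a direct product, #classes(G x H) = #classes(G) * #classes(H). Z/6Z has 6 classes (abelian), D_12 has 9 classes, so 6 * 9 = 54, so Z/6Z x D_12 (order 144) has exactly 54 irreducible complex representations.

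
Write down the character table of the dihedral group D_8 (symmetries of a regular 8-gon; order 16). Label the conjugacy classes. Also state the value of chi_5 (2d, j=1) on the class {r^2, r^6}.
Conjugacy classes: {e} of size 1, {r^4} of size 1, {r^1, r^7} of size 2, {r^2, r^6} of size 2, {r^3, r^5} of size 2, {s, sr^2, ...} of size 4, {sr, sr^3, ...} of size 4.
Character table:
  irrep \ class              {e} (size 1)  {r^4} (size 1)  {r^1, r^7} (size 2)  {r^2, r^6} (size 2)  {r^3, r^5} (size 2)  {s, sr^2, ...} (size 4)  {sr, sr^3, ...} (size 4)
  chi_1 (triv)               1             1               1                    1                    1                    1                        1                       
  chi_2 (sign: r->1, s->-1)  1             1               1                    1                    1                    -1                       -1                      
  chi_3 (r->-1, s->1)        1             1               -1                   1                    -1                   1                        -1                      
  chi_4 (r->-1, s->-1)       1             1               -1                   1                    -1                   -1                       1                       
  chi_5 (2d, j=1)            2             -2              sqrt(2)              0                    -sqrt(2)             0                        0                       
  chi_6 (2d, j=2)            2             2               0                    -2                   0                    0                        0                       
  chi_7 (2d, j=3)            2             -2              -sqrt(2)             0                    sqrt(2)              0                        0                       

Spot check: chi_5 (2d, j=1) on {r^2, r^6} = 0.

Justification: D_8 has order 2*8 = 16 with 7 conjugacy classes, hence 7 irreducibles. Sum of squared dims 1 + 1 + 1 + 1 + 4 + 4 + 4 = 16 = |G|. Linear characters come from the abelianisation; the 2-dimensional irreps have character r^k -> 2*cos(2*pi*j*k/8), reflections -> 0.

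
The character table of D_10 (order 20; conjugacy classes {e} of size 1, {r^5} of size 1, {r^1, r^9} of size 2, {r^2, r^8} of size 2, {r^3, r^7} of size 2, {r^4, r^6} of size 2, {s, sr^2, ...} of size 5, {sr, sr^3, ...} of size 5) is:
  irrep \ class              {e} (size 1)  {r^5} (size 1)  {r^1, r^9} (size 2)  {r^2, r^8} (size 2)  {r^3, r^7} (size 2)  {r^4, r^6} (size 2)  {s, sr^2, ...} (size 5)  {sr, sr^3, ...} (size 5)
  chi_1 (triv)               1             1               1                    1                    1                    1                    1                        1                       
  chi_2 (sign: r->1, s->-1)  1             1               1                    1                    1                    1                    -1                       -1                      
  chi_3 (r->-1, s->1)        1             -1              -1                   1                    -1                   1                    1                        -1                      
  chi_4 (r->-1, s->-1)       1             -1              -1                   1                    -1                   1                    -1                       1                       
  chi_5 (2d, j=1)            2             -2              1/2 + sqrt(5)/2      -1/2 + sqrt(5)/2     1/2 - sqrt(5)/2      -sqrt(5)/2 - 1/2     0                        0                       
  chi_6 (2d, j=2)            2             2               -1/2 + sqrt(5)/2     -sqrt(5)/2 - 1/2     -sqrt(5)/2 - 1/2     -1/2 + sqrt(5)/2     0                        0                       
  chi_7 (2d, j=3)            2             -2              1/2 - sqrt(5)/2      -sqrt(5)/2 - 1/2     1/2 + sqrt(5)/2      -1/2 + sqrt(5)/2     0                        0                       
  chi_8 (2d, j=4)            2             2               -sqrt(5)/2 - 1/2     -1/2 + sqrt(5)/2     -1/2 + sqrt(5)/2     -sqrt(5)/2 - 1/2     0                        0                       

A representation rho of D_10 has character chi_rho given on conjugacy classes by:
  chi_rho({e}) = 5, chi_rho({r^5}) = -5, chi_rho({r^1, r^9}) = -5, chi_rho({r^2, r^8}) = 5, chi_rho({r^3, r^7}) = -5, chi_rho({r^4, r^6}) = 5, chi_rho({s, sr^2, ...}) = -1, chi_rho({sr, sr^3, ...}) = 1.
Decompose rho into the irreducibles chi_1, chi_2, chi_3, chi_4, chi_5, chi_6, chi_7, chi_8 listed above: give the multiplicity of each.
Multiplicities: chi_1: 0, chi_2: 0, chi_3: 2, chi_4: 3, chi_5: 0, chi_6: 0, chi_7: 0, chi_8: 0.

Working: Use <chi_rho, chi> = (1/|G|) sum_C |C| * chi_rho(C) * conj(chi(C)) with |G| = 20 for each irreducible chi in the table:
  <chi_rho, chi_1> = (1/20)[1*(5)*conj(1) + 1*(-5)*conj(1) + 2*(-5)*conj(1) + 2*(5)*conj(1) + 2*(-5)*conj(1) + 2*(5)*conj(1) + 5*(-1)*conj(1) + 5*(1)*conj(1)]
      = (1/20)[(5) + (-5) + (-10) + (10) + (-10) + (10) + (-5) + (5)] = 0/20 = 0
  <chi_rho, chi_2> = (1/20)[1*(5)*conj(1) + 1*(-5)*conj(1) + 2*(-5)*conj(1) + 2*(5)*conj(1) + 2*(-5)*conj(1) + 2*(5)*conj(1) + 5*(-1)*conj(-1) + 5*(1)*conj(-1)]
      = (1/20)[(5) + (-5) + (-10) + (10) + (-10) + (10) + (5) + (-5)] = 0/20 = 0
  <chi_rho, chi_3> = (1/20)[1*(5)*conj(1) + 1*(-5)*conj(-1) + 2*(-5)*conj(-1) + 2*(5)*conj(1) + 2*(-5)*conj(-1) + 2*(5)*conj(1) + 5*(-1)*conj(1) + 5*(1)*conj(-1)]
      = (1/20)[(5) + (5) + (10) + (10) + (10) + (10) + (-5) + (-5)] = 40/20 = 2
  <chi_rho, chi_4> = (1/20)[1*(5)*conj(1) + 1*(-5)*conj(-1) + 2*(-5)*conj(-1) + 2*(5)*conj(1) + 2*(-5)*conj(-1) + 2*(5)*conj(1) + 5*(-1)*conj(-1) + 5*(1)*conj(1)]
      = (1/20)[(5) + (5) + (10) + (10) + (10) + (10) + (5) + (5)] = 60/20 = 3
  <chi_rho, chi_5> = (1/20)[1*(5)*conj(2) + 1*(-5)*conj(-2) + 2*(-5)*conj(1/2 + sqrt(5)/2) + 2*(5)*conj(-1/2 + sqrt(5)/2) + 2*(-5)*conj(1/2 - sqrt(5)/2) + 2*(5)*conj(-sqrt(5)/2 - 1/2) + 5*(-1)*conj(0) + 5*(1)*conj(0)]
      = (1/20)[(10) + (10) + (-5*sqrt(5) - 5) + (-5 + 5*sqrt(5)) + (-5 + 5*sqrt(5)) + (-5*sqrt(5) - 5) + (0) + (0)] = 0/20 = 0
  <chi_rho, chi_6> = (1/20)[1*(5)*conj(2) + 1*(-5)*conj(2) + 2*(-5)*conj(-1/2 + sqrt(5)/2) + 2*(5)*conj(-sqrt(5)/2 - 1/2) + 2*(-5)*conj(-sqrt(5)/2 - 1/2) + 2*(5)*conj(-1/2 + sqrt(5)/2) + 5*(-1)*conj(0) + 5*(1)*conj(0)]
      = (1/20)[(10) + (-10) + (5 - 5*sqrt(5)) + (-5*sqrt(5) - 5) + (5 + 5*sqrt(5)) + (-5 + 5*sqrt(5)) + (0) + (0)] = 0/20 = 0
  <chi_rho, chi_7> = (1/20)[1*(5)*conj(2) + 1*(-5)*conj(-2) + 2*(-5)*conj(1/2 - sqrt(5)/2) + 2*(5)*conj(-sqrt(5)/2 - 1/2) + 2*(-5)*conj(1/2 + sqrt(5)/2) + 2*(5)*conj(-1/2 + sqrt(5)/2) + 5*(-1)*conj(0) + 5*(1)*conj(0)]
      = (1/20)[(10) + (10) + (-5 + 5*sqrt(5)) + (-5*sqrt(5) - 5) + (-5*sqrt(5) - 5) + (-5 + 5*sqrt(5)) + (0) + (0)] = 0/20 = 0
  <chi_rho, chi_8> = (1/20)[1*(5)*conj(2) + 1*(-5)*conj(2) + 2*(-5)*conj(-sqrt(5)/2 - 1/2) + 2*(5)*conj(-1/2 + sqrt(5)/2) + 2*(-5)*conj(-1/2 + sqrt(5)/2) + 2*(5)*conj(-sqrt(5)/2 - 1/2) + 5*(-1)*conj(0) + 5*(1)*conj(0)]
      = (1/20)[(10) + (-10) + (5 + 5*sqrt(5)) + (-5 + 5*sqrt(5)) + (5 - 5*sqrt(5)) + (-5*sqrt(5) - 5) + (0) + (0)] = 0/20 = 0
Dimension check: dim(rho) = sum (mult * dim) = 0*1 + 0*1 + 2*1 + 3*1 + 0*2 + 0*2 + 0*2 + 0*2 = 5 = chi_rho(e) = 5.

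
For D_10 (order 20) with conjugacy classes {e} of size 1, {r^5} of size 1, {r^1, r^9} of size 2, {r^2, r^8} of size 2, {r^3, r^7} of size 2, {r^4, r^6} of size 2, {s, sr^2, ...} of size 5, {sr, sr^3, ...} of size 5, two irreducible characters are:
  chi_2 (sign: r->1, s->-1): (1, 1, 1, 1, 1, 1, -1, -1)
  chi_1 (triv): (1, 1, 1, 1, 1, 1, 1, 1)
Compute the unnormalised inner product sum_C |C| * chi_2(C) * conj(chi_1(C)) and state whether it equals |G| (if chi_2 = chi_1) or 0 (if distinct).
Sum = 0; so <chi_2, chi_1> = 0 (distinct irreducibles are orthogonal).

Details: Compute term by term over conjugacy classes (|C| * chi_2(C) * conj(chi_1(C))):
  1*(1)*conj(1) + 1*(1)*conj(1) + 2*(1)*conj(1) + 2*(1)*conj(1) + 2*(1)*conj(1) + 2*(1)*conj(1) + 5*(-1)*conj(1) + 5*(-1)*conj(1)
  = (1) + (1) + (2) + (2) + (2) + (2) + (-5) + (-5)
  = 0.
Dividing by |G| = 20 gives 0/20 = 0, matching the row-orthogonality relation <chi_2, chi_1> = [chi_2 = chi_1].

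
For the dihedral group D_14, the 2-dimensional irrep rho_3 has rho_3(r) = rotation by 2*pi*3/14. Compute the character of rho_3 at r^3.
chi_{rho_3}(r^3) = 2*cos(2*pi*3*3/14) = -2*cos(2*pi/7)

Argument: rho_3(r^3) is rotation by angle 2*pi*3*3/14, whose trace is 2*cos(2*pi*3*3/14) = -2*cos(2*pi/7).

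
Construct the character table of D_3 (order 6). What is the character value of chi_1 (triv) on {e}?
Conjugacy classes: {e} of size 1, {r^1, r^2} of size 2, {s, sr, ..., sr^2} of size 3.
Character table:
  irrep \ class              {e} (size 1)  {r^1, r^2} (size 2)  {s, sr, ..., sr^2} (size 3)
  chi_1 (triv)               1             1                    1                          
  chi_2 (sign: r->1, s->-1)  1             1                    -1                         
  chi_3 (2d, j=1)            2             -1                   0                          

Spot check: chi_1 (triv) on {e} = 1.

D_3 has order 2*3 = 6 with 3 conjugacy classes, hence 3 irreducibles. Sum of squared dims 1 + 1 + 4 = 6 = |G|. Linear characters come from the abelianisation; the 2-dimensional irreps have character r^k -> 2*cos(2*pi*j*k/3), reflections -> 0.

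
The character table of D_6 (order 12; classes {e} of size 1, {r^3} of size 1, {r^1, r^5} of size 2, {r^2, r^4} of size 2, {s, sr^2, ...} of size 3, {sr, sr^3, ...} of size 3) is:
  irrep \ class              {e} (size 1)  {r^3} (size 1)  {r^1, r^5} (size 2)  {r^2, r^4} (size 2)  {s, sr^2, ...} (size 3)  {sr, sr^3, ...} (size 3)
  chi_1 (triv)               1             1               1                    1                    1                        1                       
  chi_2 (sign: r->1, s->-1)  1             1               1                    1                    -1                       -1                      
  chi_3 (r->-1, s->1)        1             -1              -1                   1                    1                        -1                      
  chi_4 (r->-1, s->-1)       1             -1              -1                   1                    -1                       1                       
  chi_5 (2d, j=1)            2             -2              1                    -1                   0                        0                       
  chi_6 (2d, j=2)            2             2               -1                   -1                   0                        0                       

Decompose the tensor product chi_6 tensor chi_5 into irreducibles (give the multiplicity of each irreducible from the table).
chi_6 tensor chi_5 = chi_3 + chi_4 + chi_5 (all other irreducibles have multiplicity 0).

The character of a tensor product is the pointwise product (chi_6 * chi_5)(C) = chi_6(C) * chi_5(C):
  {e}: (2)*(2), {r^3}: (2)*(-2), {r^1, r^5}: (-1)*(1), {r^2, r^4}: (-1)*(-1), {s, sr^2, ...}: (0)*(0), {sr, sr^3, ...}: (0)*(0)
so (chi_6 * chi_5) takes values
  {e} -> 4, {r^3} -> -4, {r^1, r^5} -> -1, {r^2, r^4} -> 1, {s, sr^2, ...} -> 0, {sr, sr^3, ...} -> 0.
Now take the inner product of this character with each irreducible chi from the table, <chi_6*chi_5, chi> = (1/12) sum_C |C| (chi_6*chi_5)(C) conj(chi(C)):
  <chi_6*chi_5, chi_1> = (1/12)[1*(4)*conj(1) + 1*(-4)*conj(1) + 2*(-1)*conj(1) + 2*(1)*conj(1) + 3*(0)*conj(1) + 3*(0)*conj(1)]
      = (1/12)[(4) + (-4) + (-2) + (2) + (0) + (0)] = 0/12 = 0
  <chi_6*chi_5, chi_2> = (1/12)[1*(4)*conj(1) + 1*(-4)*conj(1) + 2*(-1)*conj(1) + 2*(1)*conj(1) + 3*(0)*conj(-1) + 3*(0)*conj(-1)]
      = (1/12)[(4) + (-4) + (-2) + (2) + (0) + (0)] = 0/12 = 0
  <chi_6*chi_5, chi_3> = (1/12)[1*(4)*conj(1) + 1*(-4)*conj(-1) + 2*(-1)*conj(-1) + 2*(1)*conj(1) + 3*(0)*conj(1) + 3*(0)*conj(-1)]
      = (1/12)[(4) + (4) + (2) + (2) + (0) + (0)] = 12/12 = 1
  <chi_6*chi_5, chi_4> = (1/12)[1*(4)*conj(1) + 1*(-4)*conj(-1) + 2*(-1)*conj(-1) + 2*(1)*conj(1) + 3*(0)*conj(-1) + 3*(0)*conj(1)]
      = (1/12)[(4) + (4) + (2) + (2) + (0) + (0)] = 12/12 = 1
  <chi_6*chi_5, chi_5> = (1/12)[1*(4)*conj(2) + 1*(-4)*conj(-2) + 2*(-1)*conj(1) + 2*(1)*conj(-1) + 3*(0)*conj(0) + 3*(0)*conj(0)]
      = (1/12)[(8) + (8) + (-2) + (-2) + (0) + (0)] = 12/12 = 1
  <chi_6*chi_5, chi_6> = (1/12)[1*(4)*conj(2) + 1*(-4)*conj(2) + 2*(-1)*conj(-1) + 2*(1)*conj(-1) + 3*(0)*conj(0) + 3*(0)*conj(0)]
      = (1/12)[(8) + (-8) + (2) + (-2) + (0) + (0)] = 0/12 = 0
Hence the multiplicities are chi_3: 1, chi_4: 1, chi_5: 1. Dimension check: dim(chi_6)*dim(chi_5) = 2*2 = 4 and sum (mult * dim) = 1*1 + 1*1 + 1*2 = 4.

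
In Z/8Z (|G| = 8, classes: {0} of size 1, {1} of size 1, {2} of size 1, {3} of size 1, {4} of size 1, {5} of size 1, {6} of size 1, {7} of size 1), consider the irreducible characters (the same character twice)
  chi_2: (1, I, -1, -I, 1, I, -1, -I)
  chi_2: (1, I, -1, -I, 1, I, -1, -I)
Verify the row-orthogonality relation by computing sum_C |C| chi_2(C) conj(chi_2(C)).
Sum = 8 = |G| = 8; so <chi_2, chi_2> = 1 (norm-1 confirms irreducibility).

Why: Compute term by term over conjugacy classes (|C| * chi_2(C) * conj(chi_2(C))):
  1*(1)*conj(1) + 1*(I)*conj(I) + 1*(-1)*conj(-1) + 1*(-I)*conj(-I) + 1*(1)*conj(1) + 1*(I)*conj(I) + 1*(-1)*conj(-1) + 1*(-I)*conj(-I)
  = (1) + (1) + (1) + (1) + (1) + (1) + (1) + (1)
  = 8.
(Exp terms are combined using exp(i*s)*conj(exp(i*t)) = exp(i*(s-t)), and sums of them are collapsed using the identity that for every m > 1 the m distinct m-th roots of unity sum to 0, e.g. 1 + exp(2*I*pi/3) + exp(-2*I*pi/3) = 0.)
Dividing by |G| = 8 gives 8/8 = 1, matching the row-orthogonality relation <chi_2, chi_2> = [chi_2 = chi_2].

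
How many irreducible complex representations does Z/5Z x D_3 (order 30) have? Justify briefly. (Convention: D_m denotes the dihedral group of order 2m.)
15

Details: The number of irreducible complex representations of a finite group equals its number of conjugacy classes. For a direct product, #classes(G x H) = #classes(G) * #classes(H). Z/5Z has 5 classes (abelian), D_3 has 3 classes, so 5 * 3 = 15, so Z/5Z x D_3 (order 30) has exactly 15 irreducible complex representations.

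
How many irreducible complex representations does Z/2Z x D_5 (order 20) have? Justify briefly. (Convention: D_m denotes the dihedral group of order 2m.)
8

Working: The number of irreducible complex representations of a finite group equals its number of conjugacy classes. For a direct product, #classes(G x H) = #classes(G) * #classes(H). Z/2Z has 2 classes (abelian), D_5 has 4 classes, so 2 * 4 = 8, so Z/2Z x D_5 (order 20) has exactly 8 irreducible complex representations.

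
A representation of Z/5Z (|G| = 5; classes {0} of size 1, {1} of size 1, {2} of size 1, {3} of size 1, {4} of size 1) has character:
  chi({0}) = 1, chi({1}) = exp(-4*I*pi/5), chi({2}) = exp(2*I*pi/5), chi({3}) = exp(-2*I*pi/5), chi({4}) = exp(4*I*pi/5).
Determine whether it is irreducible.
Irreducible: <chi, chi> = 1.

Details: <chi, chi> = (1/|G|) sum_C |C| * |chi(C)|^2 = (1/5)[1*|1|^2 + 1*|exp(-4*I*pi/5)|^2 + 1*|exp(2*I*pi/5)|^2 + 1*|exp(-2*I*pi/5)|^2 + 1*|exp(4*I*pi/5)|^2]
  = (1/5)[(1) + (1) + (1) + (1) + (1)] = 5/5 = 1.
(Exp terms are combined using exp(i*s)*conj(exp(i*t)) = exp(i*(s-t)), and sums of them are collapsed using the identity that for every m > 1 the m distinct m-th roots of unity sum to 0, e.g. 1 + exp(2*I*pi/3) + exp(-2*I*pi/3) = 0.)
A character is irreducible iff <chi, chi> = 1, so this representation is irreducible.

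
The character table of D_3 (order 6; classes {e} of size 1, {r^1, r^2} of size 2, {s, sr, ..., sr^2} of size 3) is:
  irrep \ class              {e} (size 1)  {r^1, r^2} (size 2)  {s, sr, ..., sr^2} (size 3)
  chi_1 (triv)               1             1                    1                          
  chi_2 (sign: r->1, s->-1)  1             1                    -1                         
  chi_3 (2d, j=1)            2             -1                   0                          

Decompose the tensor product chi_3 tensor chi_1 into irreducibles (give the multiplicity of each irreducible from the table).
chi_3 tensor chi_1 = chi_3 (all other irreducibles have multiplicity 0).

Why: The character of a tensor product is the pointwise product (chi_3 * chi_1)(C) = chi_3(C) * chi_1(C):
  {e}: (2)*(1), {r^1, r^2}: (-1)*(1), {s, sr, ..., sr^2}: (0)*(1)
so (chi_3 * chi_1) takes values
  {e} -> 2, {r^1, r^2} -> -1, {s, sr, ..., sr^2} -> 0.
Now take the inner product of this character with each irreducible chi from the table, <chi_3*chi_1, chi> = (1/6) sum_C |C| (chi_3*chi_1)(C) conj(chi(C)):
  <chi_3*chi_1, chi_1> = (1/6)[1*(2)*conj(1) + 2*(-1)*conj(1) + 3*(0)*conj(1)]
      = (1/6)[(2) + (-2) + (0)] = 0/6 = 0
  <chi_3*chi_1, chi_2> = (1/6)[1*(2)*conj(1) + 2*(-1)*conj(1) + 3*(0)*conj(-1)]
      = (1/6)[(2) + (-2) + (0)] = 0/6 = 0
  <chi_3*chi_1, chi_3> = (1/6)[1*(2)*conj(2) + 2*(-1)*conj(-1) + 3*(0)*conj(0)]
      = (1/6)[(4) + (2) + (0)] = 6/6 = 1
Hence the multiplicities are chi_3: 1. Dimension check: dim(chi_3)*dim(chi_1) = 2*1 = 2 and sum (mult * dim) = 1*2 = 2.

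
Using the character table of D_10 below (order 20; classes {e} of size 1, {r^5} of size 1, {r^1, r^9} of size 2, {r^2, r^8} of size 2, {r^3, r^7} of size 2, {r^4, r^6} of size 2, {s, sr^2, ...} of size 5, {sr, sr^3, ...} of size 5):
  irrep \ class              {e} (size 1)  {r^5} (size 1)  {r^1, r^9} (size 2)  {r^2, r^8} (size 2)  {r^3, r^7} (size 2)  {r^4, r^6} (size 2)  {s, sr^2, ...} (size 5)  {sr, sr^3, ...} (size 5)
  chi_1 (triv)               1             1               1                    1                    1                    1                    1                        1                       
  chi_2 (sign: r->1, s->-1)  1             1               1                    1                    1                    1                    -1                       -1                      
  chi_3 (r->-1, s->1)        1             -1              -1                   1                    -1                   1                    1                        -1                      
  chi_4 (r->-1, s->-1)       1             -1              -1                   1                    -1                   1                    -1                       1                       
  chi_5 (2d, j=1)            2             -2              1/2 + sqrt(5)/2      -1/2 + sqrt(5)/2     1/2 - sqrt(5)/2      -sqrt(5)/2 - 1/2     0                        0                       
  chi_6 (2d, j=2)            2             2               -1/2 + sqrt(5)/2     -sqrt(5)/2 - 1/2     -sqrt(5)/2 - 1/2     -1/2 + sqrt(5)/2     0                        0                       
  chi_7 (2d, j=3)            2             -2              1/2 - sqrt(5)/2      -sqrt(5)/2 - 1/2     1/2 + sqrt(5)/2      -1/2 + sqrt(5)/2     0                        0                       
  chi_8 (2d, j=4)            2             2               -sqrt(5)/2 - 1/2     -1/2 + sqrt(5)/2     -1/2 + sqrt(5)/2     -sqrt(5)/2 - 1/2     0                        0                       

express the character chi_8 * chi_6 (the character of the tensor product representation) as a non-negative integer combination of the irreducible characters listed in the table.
chi_8 tensor chi_6 = chi_6 + chi_8 (all other irreducibles have multiplicity 0).

The character of a tensor product is the pointwise product (chi_8 * chi_6)(C) = chi_8(C) * chi_6(C):
  {e}: (2)*(2), {r^5}: (2)*(2), {r^1, r^9}: (-sqrt(5)/2 - 1/2)*(-1/2 + sqrt(5)/2), {r^2, r^8}: (-1/2 + sqrt(5)/2)*(-sqrt(5)/2 - 1/2), {r^3, r^7}: (-1/2 + sqrt(5)/2)*(-sqrt(5)/2 - 1/2), {r^4, r^6}: (-sqrt(5)/2 - 1/2)*(-1/2 + sqrt(5)/2), {s, sr^2, ...}: (0)*(0), {sr, sr^3, ...}: (0)*(0)
so (chi_8 * chi_6) takes values
  {e} -> 4, {r^5} -> 4, {r^1, r^9} -> -1, {r^2, r^8} -> -1, {r^3, r^7} -> -1, {r^4, r^6} -> -1, {s, sr^2, ...} -> 0, {sr, sr^3, ...} -> 0.
Now take the inner product of this character with each irreducible chi from the table, <chi_8*chi_6, chi> = (1/20) sum_C |C| (chi_8*chi_6)(C) conj(chi(C)):
  <chi_8*chi_6, chi_1> = (1/20)[1*(4)*conj(1) + 1*(4)*conj(1) + 2*(-1)*conj(1) + 2*(-1)*conj(1) + 2*(-1)*conj(1) + 2*(-1)*conj(1) + 5*(0)*conj(1) + 5*(0)*conj(1)]
      = (1/20)[(4) + (4) + (-2) + (-2) + (-2) + (-2) + (0) + (0)] = 0/20 = 0
  <chi_8*chi_6, chi_2> = (1/20)[1*(4)*conj(1) + 1*(4)*conj(1) + 2*(-1)*conj(1) + 2*(-1)*conj(1) + 2*(-1)*conj(1) + 2*(-1)*conj(1) + 5*(0)*conj(-1) + 5*(0)*conj(-1)]
      = (1/20)[(4) + (4) + (-2) + (-2) + (-2) + (-2) + (0) + (0)] = 0/20 = 0
  <chi_8*chi_6, chi_3> = (1/20)[1*(4)*conj(1) + 1*(4)*conj(-1) + 2*(-1)*conj(-1) + 2*(-1)*conj(1) + 2*(-1)*conj(-1) + 2*(-1)*conj(1) + 5*(0)*conj(1) + 5*(0)*conj(-1)]
      = (1/20)[(4) + (-4) + (2) + (-2) + (2) + (-2) + (0) + (0)] = 0/20 = 0
  <chi_8*chi_6, chi_4> = (1/20)[1*(4)*conj(1) + 1*(4)*conj(-1) + 2*(-1)*conj(-1) + 2*(-1)*conj(1) + 2*(-1)*conj(-1) + 2*(-1)*conj(1) + 5*(0)*conj(-1) + 5*(0)*conj(1)]
      = (1/20)[(4) + (-4) + (2) + (-2) + (2) + (-2) + (0) + (0)] = 0/20 = 0
  <chi_8*chi_6, chi_5> = (1/20)[1*(4)*conj(2) + 1*(4)*conj(-2) + 2*(-1)*conj(1/2 + sqrt(5)/2) + 2*(-1)*conj(-1/2 + sqrt(5)/2) + 2*(-1)*conj(1/2 - sqrt(5)/2) + 2*(-1)*conj(-sqrt(5)/2 - 1/2) + 5*(0)*conj(0) + 5*(0)*conj(0)]
      = (1/20)[(8) + (-8) + (-sqrt(5) - 1) + (1 - sqrt(5)) + (-1 + sqrt(5)) + (1 + sqrt(5)) + (0) + (0)] = 0/20 = 0
  <chi_8*chi_6, chi_6> = (1/20)[1*(4)*conj(2) + 1*(4)*conj(2) + 2*(-1)*conj(-1/2 + sqrt(5)/2) + 2*(-1)*conj(-sqrt(5)/2 - 1/2) + 2*(-1)*conj(-sqrt(5)/2 - 1/2) + 2*(-1)*conj(-1/2 + sqrt(5)/2) + 5*(0)*conj(0) + 5*(0)*conj(0)]
      = (1/20)[(8) + (8) + (1 - sqrt(5)) + (1 + sqrt(5)) + (1 + sqrt(5)) + (1 - sqrt(5)) + (0) + (0)] = 20/20 = 1
  <chi_8*chi_6, chi_7> = (1/20)[1*(4)*conj(2) + 1*(4)*conj(-2) + 2*(-1)*conj(1/2 - sqrt(5)/2) + 2*(-1)*conj(-sqrt(5)/2 - 1/2) + 2*(-1)*conj(1/2 + sqrt(5)/2) + 2*(-1)*conj(-1/2 + sqrt(5)/2) + 5*(0)*conj(0) + 5*(0)*conj(0)]
      = (1/20)[(8) + (-8) + (-1 + sqrt(5)) + (1 + sqrt(5)) + (-sqrt(5) - 1) + (1 - sqrt(5)) + (0) + (0)] = 0/20 = 0
  <chi_8*chi_6, chi_8> = (1/20)[1*(4)*conj(2) + 1*(4)*conj(2) + 2*(-1)*conj(-sqrt(5)/2 - 1/2) + 2*(-1)*conj(-1/2 + sqrt(5)/2) + 2*(-1)*conj(-1/2 + sqrt(5)/2) + 2*(-1)*conj(-sqrt(5)/2 - 1/2) + 5*(0)*conj(0) + 5*(0)*conj(0)]
      = (1/20)[(8) + (8) + (1 + sqrt(5)) + (1 - sqrt(5)) + (1 - sqrt(5)) + (1 + sqrt(5)) + (0) + (0)] = 20/20 = 1
Hence the multiplicities are chi_6: 1, chi_8: 1. Dimension check: dim(chi_8)*dim(chi_6) = 2*2 = 4 and sum (mult * dim) = 1*2 + 1*2 = 4.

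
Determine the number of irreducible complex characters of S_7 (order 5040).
15

Why: The number of irreducible complex representations of a finite group equals its number of conjugacy classes. Conjugacy classes in S_7 correspond to cycle types, i.e. partitions of 7; there are p(7) = 15 of them, so S_7 (order 5040) has exactly 15 irreducible complex representations.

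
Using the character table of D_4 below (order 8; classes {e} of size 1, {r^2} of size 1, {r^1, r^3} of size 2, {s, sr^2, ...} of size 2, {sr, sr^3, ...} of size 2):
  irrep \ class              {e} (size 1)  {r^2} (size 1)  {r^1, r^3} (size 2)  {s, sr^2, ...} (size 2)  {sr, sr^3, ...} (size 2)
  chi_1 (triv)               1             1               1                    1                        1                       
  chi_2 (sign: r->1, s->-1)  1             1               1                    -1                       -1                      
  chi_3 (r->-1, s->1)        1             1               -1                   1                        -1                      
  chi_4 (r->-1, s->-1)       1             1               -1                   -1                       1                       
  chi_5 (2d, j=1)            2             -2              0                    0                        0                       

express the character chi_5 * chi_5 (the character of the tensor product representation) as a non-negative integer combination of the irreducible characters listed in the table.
chi_5 tensor chi_5 = chi_1 + chi_2 + chi_3 + chi_4 (all other irreducibles have multiplicity 0).

Derivation: The character of a tensor product is the pointwise product (chi_5 * chi_5)(C) = chi_5(C) * chi_5(C):
  {e}: (2)*(2), {r^2}: (-2)*(-2), {r^1, r^3}: (0)*(0), {s, sr^2, ...}: (0)*(0), {sr, sr^3, ...}: (0)*(0)
so (chi_5 * chi_5) takes values
  {e} -> 4, {r^2} -> 4, {r^1, r^3} -> 0, {s, sr^2, ...} -> 0, {sr, sr^3, ...} -> 0.
Now take the inner product of this character with each irreducible chi from the table, <chi_5*chi_5, chi> = (1/8) sum_C |C| (chi_5*chi_5)(C) conj(chi(C)):
  <chi_5*chi_5, chi_1> = (1/8)[1*(4)*conj(1) + 1*(4)*conj(1) + 2*(0)*conj(1) + 2*(0)*conj(1) + 2*(0)*conj(1)]
      = (1/8)[(4) + (4) + (0) + (0) + (0)] = 8/8 = 1
  <chi_5*chi_5, chi_2> = (1/8)[1*(4)*conj(1) + 1*(4)*conj(1) + 2*(0)*conj(1) + 2*(0)*conj(-1) + 2*(0)*conj(-1)]
      = (1/8)[(4) + (4) + (0) + (0) + (0)] = 8/8 = 1
  <chi_5*chi_5, chi_3> = (1/8)[1*(4)*conj(1) + 1*(4)*conj(1) + 2*(0)*conj(-1) + 2*(0)*conj(1) + 2*(0)*conj(-1)]
      = (1/8)[(4) + (4) + (0) + (0) + (0)] = 8/8 = 1
  <chi_5*chi_5, chi_4> = (1/8)[1*(4)*conj(1) + 1*(4)*conj(1) + 2*(0)*conj(-1) + 2*(0)*conj(-1) + 2*(0)*conj(1)]
      = (1/8)[(4) + (4) + (0) + (0) + (0)] = 8/8 = 1
  <chi_5*chi_5, chi_5> = (1/8)[1*(4)*conj(2) + 1*(4)*conj(-2) + 2*(0)*conj(0) + 2*(0)*conj(0) + 2*(0)*conj(0)]
      = (1/8)[(8) + (-8) + (0) + (0) + (0)] = 0/8 = 0
Hence the multiplicities are chi_1: 1, chi_2: 1, chi_3: 1, chi_4: 1. Dimension check: dim(chi_5)*dim(chi_5) = 2*2 = 4 and sum (mult * dim) = 1*1 + 1*1 + 1*1 + 1*1 = 4.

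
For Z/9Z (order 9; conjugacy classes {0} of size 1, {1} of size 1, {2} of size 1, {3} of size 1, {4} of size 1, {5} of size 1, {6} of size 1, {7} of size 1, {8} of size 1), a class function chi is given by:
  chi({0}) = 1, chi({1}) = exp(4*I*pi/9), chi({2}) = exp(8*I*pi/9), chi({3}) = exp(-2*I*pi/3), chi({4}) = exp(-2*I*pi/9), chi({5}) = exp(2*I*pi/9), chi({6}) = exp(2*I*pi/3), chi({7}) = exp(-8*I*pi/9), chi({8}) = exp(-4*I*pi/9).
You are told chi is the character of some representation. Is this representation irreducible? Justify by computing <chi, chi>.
Irreducible: <chi, chi> = 1.

Why: <chi, chi> = (1/|G|) sum_C |C| * |chi(C)|^2 = (1/9)[1*|1|^2 + 1*|exp(4*I*pi/9)|^2 + 1*|exp(8*I*pi/9)|^2 + 1*|exp(-2*I*pi/3)|^2 + 1*|exp(-2*I*pi/9)|^2 + 1*|exp(2*I*pi/9)|^2 + 1*|exp(2*I*pi/3)|^2 + 1*|exp(-8*I*pi/9)|^2 + 1*|exp(-4*I*pi/9)|^2]
  = (1/9)[(1) + (1) + (1) + (1) + (1) + (1) + (1) + (1) + (1)] = 9/9 = 1.
(Exp terms are combined using exp(i*s)*conj(exp(i*t)) = exp(i*(s-t)), and sums of them are collapsed using the identity that for every m > 1 the m distinct m-th roots of unity sum to 0, e.g. 1 + exp(2*I*pi/3) + exp(-2*I*pi/3) = 0.)
A character is irreducible iff <chi, chi> = 1, so this representation is irreducible.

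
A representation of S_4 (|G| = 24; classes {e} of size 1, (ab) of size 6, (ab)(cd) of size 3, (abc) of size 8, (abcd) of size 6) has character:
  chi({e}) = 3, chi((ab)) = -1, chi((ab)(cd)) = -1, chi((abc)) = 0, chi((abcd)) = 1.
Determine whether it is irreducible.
Irreducible: <chi, chi> = 1.

Why: <chi, chi> = (1/|G|) sum_C |C| * |chi(C)|^2 = (1/24)[1*|3|^2 + 6*|-1|^2 + 3*|-1|^2 + 8*|0|^2 + 6*|1|^2]
  = (1/24)[(9) + (6) + (3) + (0) + (6)] = 24/24 = 1.
A character is irreducible iff <chi, chi> = 1, so this representation is irreducible.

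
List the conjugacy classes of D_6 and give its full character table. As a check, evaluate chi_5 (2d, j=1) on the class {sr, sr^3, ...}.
Conjugacy classes: {e} of size 1, {r^3} of size 1, {r^1, r^5} of size 2, {r^2, r^4} of size 2, {s, sr^2, ...} of size 3, {sr, sr^3, ...} of size 3.
Character table:
  irrep \ class              {e} (size 1)  {r^3} (size 1)  {r^1, r^5} (size 2)  {r^2, r^4} (size 2)  {s, sr^2, ...} (size 3)  {sr, sr^3, ...} (size 3)
  chi_1 (triv)               1             1               1                    1                    1                        1                       
  chi_2 (sign: r->1, s->-1)  1             1               1                    1                    -1                       -1                      
  chi_3 (r->-1, s->1)        1             -1              -1                   1                    1                        -1                      
  chi_4 (r->-1, s->-1)       1             -1              -1                   1                    -1                       1                       
  chi_5 (2d, j=1)            2             -2              1                    -1                   0                        0                       
  chi_6 (2d, j=2)            2             2               -1                   -1                   0                        0                       

Spot check: chi_5 (2d, j=1) on {sr, sr^3, ...} = 0.

Justification: D_6 has order 2*6 = 12 with 6 conjugacy classes, hence 6 irreducibles. Sum of squared dims 1 + 1 + 1 + 1 + 4 + 4 = 12 = |G|. Linear characters come from the abelianisation; the 2-dimensional irreps have character r^k -> 2*cos(2*pi*j*k/6), reflections -> 0.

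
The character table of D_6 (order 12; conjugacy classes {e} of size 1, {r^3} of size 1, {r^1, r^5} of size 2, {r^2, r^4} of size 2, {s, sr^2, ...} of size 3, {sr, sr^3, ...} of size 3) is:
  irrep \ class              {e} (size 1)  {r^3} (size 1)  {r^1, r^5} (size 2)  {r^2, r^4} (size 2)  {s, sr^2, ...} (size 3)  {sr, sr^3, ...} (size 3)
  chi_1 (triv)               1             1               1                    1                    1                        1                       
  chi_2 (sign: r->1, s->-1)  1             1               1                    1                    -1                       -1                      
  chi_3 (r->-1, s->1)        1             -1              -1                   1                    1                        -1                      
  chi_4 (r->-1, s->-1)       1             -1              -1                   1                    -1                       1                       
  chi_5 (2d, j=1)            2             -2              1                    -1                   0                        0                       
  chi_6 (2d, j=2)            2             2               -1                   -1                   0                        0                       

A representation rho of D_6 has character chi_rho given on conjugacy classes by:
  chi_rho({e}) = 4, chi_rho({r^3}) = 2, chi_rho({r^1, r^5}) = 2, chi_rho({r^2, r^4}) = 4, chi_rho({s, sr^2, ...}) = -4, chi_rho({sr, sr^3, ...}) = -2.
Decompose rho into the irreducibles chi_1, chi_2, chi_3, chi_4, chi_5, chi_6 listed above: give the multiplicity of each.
Multiplicities: chi_1: 0, chi_2: 3, chi_3: 0, chi_4: 1, chi_5: 0, chi_6: 0.

Argument: Use <chi_rho, chi> = (1/|G|) sum_C |C| * chi_rho(C) * conj(chi(C)) with |G| = 12 for each irreducible chi in the table:
  <chi_rho, chi_1> = (1/12)[1*(4)*conj(1) + 1*(2)*conj(1) + 2*(2)*conj(1) + 2*(4)*conj(1) + 3*(-4)*conj(1) + 3*(-2)*conj(1)]
      = (1/12)[(4) + (2) + (4) + (8) + (-12) + (-6)] = 0/12 = 0
  <chi_rho, chi_2> = (1/12)[1*(4)*conj(1) + 1*(2)*conj(1) + 2*(2)*conj(1) + 2*(4)*conj(1) + 3*(-4)*conj(-1) + 3*(-2)*conj(-1)]
      = (1/12)[(4) + (2) + (4) + (8) + (12) + (6)] = 36/12 = 3
  <chi_rho, chi_3> = (1/12)[1*(4)*conj(1) + 1*(2)*conj(-1) + 2*(2)*conj(-1) + 2*(4)*conj(1) + 3*(-4)*conj(1) + 3*(-2)*conj(-1)]
      = (1/12)[(4) + (-2) + (-4) + (8) + (-12) + (6)] = 0/12 = 0
  <chi_rho, chi_4> = (1/12)[1*(4)*conj(1) + 1*(2)*conj(-1) + 2*(2)*conj(-1) + 2*(4)*conj(1) + 3*(-4)*conj(-1) + 3*(-2)*conj(1)]
      = (1/12)[(4) + (-2) + (-4) + (8) + (12) + (-6)] = 12/12 = 1
  <chi_rho, chi_5> = (1/12)[1*(4)*conj(2) + 1*(2)*conj(-2) + 2*(2)*conj(1) + 2*(4)*conj(-1) + 3*(-4)*conj(0) + 3*(-2)*conj(0)]
      = (1/12)[(8) + (-4) + (4) + (-8) + (0) + (0)] = 0/12 = 0
  <chi_rho, chi_6> = (1/12)[1*(4)*conj(2) + 1*(2)*conj(2) + 2*(2)*conj(-1) + 2*(4)*conj(-1) + 3*(-4)*conj(0) + 3*(-2)*conj(0)]
      = (1/12)[(8) + (4) + (-4) + (-8) + (0) + (0)] = 0/12 = 0
Dimension check: dim(rho) = sum (mult * dim) = 0*1 + 3*1 + 0*1 + 1*1 + 0*2 + 0*2 = 4 = chi_rho(e) = 4.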